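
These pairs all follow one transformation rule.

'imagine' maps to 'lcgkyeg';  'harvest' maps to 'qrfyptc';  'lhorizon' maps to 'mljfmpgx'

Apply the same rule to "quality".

In each case the input is transformed by: shift every letter 2 places backward in the alphabet (wrapping around), then move the last 2 characters to the front (rotate right by 2).
"quality" → "osyjgrw" → "rwosyjg".

rwosyjg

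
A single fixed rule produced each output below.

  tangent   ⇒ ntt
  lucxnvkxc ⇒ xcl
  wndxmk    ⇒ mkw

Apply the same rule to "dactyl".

Looking at the pairs, the operation is to move the last 2 characters to the front (rotate right by 2), then keep only the first 3 characters.
On "dactyl" that produces "yld".

yld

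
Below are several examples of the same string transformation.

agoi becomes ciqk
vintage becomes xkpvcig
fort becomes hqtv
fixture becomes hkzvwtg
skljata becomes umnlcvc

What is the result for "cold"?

Looking at the pairs, the operation is to shift every letter 2 places forward in the alphabet (wrapping around).
"cold" → "eqnf".

eqnf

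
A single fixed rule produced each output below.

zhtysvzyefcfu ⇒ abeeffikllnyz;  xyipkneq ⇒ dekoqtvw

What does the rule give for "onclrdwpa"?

The pattern: shift every letter 6 places forward in the alphabet (wrapping around), then sort the characters into alphabetical order.
Working it through for "onclrdwpa": intermediate "utirxjcvg", final "cgijrtuvx".

cgijrtuvx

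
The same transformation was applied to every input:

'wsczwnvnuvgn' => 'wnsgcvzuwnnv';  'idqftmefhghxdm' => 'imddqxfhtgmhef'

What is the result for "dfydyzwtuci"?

difcyudtywz

The rule is to take characters alternately from the front and the back (1st, last, 2nd, 2nd-last, ...).
Doing the same to "dfydyzwtuci": "difcyudtywz".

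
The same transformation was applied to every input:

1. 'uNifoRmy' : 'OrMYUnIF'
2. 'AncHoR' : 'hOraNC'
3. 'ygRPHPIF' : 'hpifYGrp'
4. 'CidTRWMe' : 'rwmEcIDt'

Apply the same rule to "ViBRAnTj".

aNtJvIbr

The pattern: swap the front and back halves of the string, then flip the case of every letter.
Applying both steps to "ViBRAnTj": "AnTjViBR", then "aNtJvIbr".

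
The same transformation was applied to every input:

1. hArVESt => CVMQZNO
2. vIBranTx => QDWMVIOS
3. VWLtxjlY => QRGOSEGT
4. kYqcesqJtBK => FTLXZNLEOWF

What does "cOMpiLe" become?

The pattern: shift every letter 5 places backward in the alphabet (wrapping around), then convert every letter to uppercase.
For "cOMpiLe", step one produces "xJHkdGz"; step two turns that into "XJHKDGZ".

XJHKDGZ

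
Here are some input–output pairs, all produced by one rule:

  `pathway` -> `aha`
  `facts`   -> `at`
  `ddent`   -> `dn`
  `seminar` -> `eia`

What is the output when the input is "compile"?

What's happening: keep every other character starting from the second (positions 2nd, 4th, 6th, ...).
Doing the same to "compile": "opl".

opl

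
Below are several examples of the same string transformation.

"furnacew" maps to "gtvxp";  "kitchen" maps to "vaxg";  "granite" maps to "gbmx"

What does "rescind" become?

The rule is to delete the first 3 characters, then shift every letter 7 places backward in the alphabet (wrapping around).
For "rescind", step one produces "cind"; step two turns that into "vbgw".

vbgw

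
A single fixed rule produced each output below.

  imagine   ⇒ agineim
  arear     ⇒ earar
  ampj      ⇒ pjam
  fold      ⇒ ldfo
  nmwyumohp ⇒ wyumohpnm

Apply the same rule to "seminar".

minarse

Looking at the pairs, the operation is to move the first 2 characters to the end (rotate left by 2).
On "seminar" that produces "minarse".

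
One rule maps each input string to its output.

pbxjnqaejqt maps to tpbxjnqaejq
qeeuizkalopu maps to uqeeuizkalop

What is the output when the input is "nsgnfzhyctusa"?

ansgnfzhyctus

What's happening: move the last character to the front.
Applying that to "nsgnfzhyctusa" gives "ansgnfzhyctus".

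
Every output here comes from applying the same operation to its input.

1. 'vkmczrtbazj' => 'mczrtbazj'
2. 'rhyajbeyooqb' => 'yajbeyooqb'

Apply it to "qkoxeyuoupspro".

oxeyuoupspro

What's happening: delete the first 2 characters.
"qkoxeyuoupspro" → "oxeyuoupspro".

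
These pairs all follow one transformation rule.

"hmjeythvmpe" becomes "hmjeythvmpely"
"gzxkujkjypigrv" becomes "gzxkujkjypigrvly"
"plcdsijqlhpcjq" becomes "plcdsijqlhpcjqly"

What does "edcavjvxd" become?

The rule is to append "ly".
So "edcavjvxd" becomes "edcavjvxdly".

edcavjvxdly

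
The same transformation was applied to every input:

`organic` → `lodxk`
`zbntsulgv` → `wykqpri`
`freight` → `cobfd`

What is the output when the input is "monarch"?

jlkxo

The pattern: delete the last 2 characters, then shift every letter 3 places backward in the alphabet (wrapping around).
For "monarch", step one produces "monar"; step two turns that into "jlkxo".
(Check on "zbntsulgv": → "zbntsul" → "wykqpri" ✓)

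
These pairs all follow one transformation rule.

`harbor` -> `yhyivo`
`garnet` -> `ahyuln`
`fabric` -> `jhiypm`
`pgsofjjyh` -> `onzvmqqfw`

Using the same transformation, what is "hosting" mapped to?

The rule is to shift every letter 7 places forward in the alphabet (wrapping around), then swap the first and last characters.
"hosting" → "nvzapuo".

nvzapuo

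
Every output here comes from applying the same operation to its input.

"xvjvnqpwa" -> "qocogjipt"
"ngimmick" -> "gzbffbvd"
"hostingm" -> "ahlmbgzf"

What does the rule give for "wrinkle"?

Looking at the pairs, the operation is to shift every letter 7 places backward in the alphabet (wrapping around).
For "wrinkle" the result is "pkbgdex".

pkbgdex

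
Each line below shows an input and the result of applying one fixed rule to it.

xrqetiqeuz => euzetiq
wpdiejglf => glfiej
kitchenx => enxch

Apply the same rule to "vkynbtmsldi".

ldinbtms

The transformation: delete the first 3 characters, then move the last 3 characters to the front (rotate right by 3).
For "vkynbtmsldi", step one produces "nbtmsldi"; step two turns that into "ldinbtms".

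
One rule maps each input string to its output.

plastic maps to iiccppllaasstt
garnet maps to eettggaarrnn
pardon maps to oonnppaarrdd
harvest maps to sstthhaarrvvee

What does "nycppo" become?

ppoonnyyccpp

In each case the input is transformed by: move the last 2 characters to the front (rotate right by 2), then double every character.
Applying both steps to "nycppo": "ponycp", then "ppoonnyyccpp".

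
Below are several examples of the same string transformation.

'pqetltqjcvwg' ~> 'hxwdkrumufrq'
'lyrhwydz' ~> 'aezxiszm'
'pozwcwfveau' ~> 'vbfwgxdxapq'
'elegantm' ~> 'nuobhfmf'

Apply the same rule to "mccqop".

Looking at the pairs, the operation is to shift every letter 1 place forward in the alphabet (wrapping around), then reverse the string.
For "mccqop", step one produces "nddrpq"; step two turns that into "qprddn".

qprddn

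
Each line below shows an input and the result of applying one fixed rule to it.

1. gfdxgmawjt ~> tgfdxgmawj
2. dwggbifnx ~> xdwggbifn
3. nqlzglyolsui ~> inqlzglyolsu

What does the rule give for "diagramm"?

mdiagram

The transformation: move the last character to the front.
For "diagramm" the result is "mdiagram".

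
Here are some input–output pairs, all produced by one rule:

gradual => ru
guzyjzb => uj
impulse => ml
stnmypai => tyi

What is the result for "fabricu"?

ai

Each output is the input with this applied: keep one character in every 3, starting at position 2 (positions 2nd, 5th, 8th, ...).
So "fabricu" becomes "ai".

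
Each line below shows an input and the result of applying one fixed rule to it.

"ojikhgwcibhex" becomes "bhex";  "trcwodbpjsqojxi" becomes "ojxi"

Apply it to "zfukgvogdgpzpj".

pzpj

The pattern: keep only the last 4 characters.
On "zfukgvogdgpzpj" that produces "pzpj".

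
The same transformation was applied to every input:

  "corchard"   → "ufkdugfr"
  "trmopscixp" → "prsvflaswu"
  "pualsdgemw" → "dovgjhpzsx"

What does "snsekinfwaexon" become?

vhnlqizdharqvq

Rule — shift every letter 3 places forward in the alphabet (wrapping around), then move the first 2 characters to the end (rotate left by 2).
Applying both steps to "snsekinfwaexon": "vqvhnlqizdharq", then "vhnlqizdharqvq".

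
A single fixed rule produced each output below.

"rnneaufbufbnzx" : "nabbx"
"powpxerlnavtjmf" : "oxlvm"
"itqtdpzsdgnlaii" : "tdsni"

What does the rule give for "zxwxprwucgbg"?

xpub

Each output is the input with this applied: keep one character in every 3, starting at position 2 (positions 2nd, 5th, 8th, ...).
Applying that to "zxwxprwucgbg" gives "xpub".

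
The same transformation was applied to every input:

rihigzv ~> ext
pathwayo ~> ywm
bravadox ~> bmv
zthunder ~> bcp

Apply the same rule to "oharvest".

The pattern: shift every letter 2 places backward in the alphabet (wrapping around), then keep only the last 3 characters.
Starting from "oharvest": after the first operation, "mfyptcqr"; after the second, "cqr".

cqr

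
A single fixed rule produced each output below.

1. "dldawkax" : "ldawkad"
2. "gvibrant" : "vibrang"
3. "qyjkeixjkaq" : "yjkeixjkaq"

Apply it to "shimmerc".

Rule — delete the last character, then move the first character to the end.
Working it through for "shimmerc": intermediate "shimmer", final "himmers".

himmers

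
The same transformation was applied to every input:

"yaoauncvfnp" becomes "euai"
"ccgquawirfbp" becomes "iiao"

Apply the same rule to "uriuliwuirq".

The pattern: shift every letter 6 places forward in the alphabet (wrapping around), then keep only the vowels.
On "uriuliwuirq": the first step gives "axoarocaoxw", and the second then gives "aoaoao".

aoaoao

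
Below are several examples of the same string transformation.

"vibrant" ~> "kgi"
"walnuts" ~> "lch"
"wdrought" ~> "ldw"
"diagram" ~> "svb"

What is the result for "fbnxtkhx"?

umw

The pattern: shift every letter 11 places backward in the alphabet (wrapping around), then keep one character in every 3, starting at position 1 (positions 1st, 4th, 7th, ...).
Starting from "fbnxtkhx": after the first operation, "uqcmizwm"; after the second, "umw".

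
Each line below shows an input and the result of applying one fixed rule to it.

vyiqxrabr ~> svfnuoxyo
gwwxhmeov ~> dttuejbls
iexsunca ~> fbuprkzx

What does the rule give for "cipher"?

What's happening: shift every letter 3 places backward in the alphabet (wrapping around).
For "cipher" the result is "zfmebo".

zfmebo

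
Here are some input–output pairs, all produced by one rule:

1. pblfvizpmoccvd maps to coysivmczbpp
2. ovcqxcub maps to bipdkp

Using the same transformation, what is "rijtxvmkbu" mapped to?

evwgkizx

In each case the input is transformed by: shift every letter 13 places forward in the alphabet (wrapping around) — i.e. ROT13, then delete the last 2 characters.
For "rijtxvmkbu", step one produces "evwgkizxoh"; step two turns that into "evwgkizx".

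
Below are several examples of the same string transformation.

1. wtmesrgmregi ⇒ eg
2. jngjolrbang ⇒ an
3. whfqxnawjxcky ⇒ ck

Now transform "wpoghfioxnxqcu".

qc

Rule — move the last character to the front, then keep only the last 2 characters.
On "wpoghfioxnxqcu": the first step gives "uwpoghfioxnxqc", and the second then gives "qc".
(Check on "jngjolrbang": → "gjngjolrban" → "an" ✓)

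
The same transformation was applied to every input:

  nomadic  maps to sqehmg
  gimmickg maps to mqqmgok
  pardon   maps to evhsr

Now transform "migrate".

Rule — shift every letter 4 places forward in the alphabet (wrapping around), then delete the first character.
Working it through for "migrate": intermediate "qmkvexi", final "mkvexi".

mkvexi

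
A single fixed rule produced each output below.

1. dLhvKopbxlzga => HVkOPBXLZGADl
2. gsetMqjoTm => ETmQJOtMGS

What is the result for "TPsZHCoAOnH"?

The rule is to move the first 2 characters to the end (rotate left by 2), then flip the case of every letter.
On "TPsZHCoAOnH": the first step gives "sZHCoAOnHTP", and the second then gives "SzhcOaoNhtp".
(Check on "gsetMqjoTm": → "etMqjoTmgs" → "ETmQJOtMGS" ✓)

SzhcOaoNhtp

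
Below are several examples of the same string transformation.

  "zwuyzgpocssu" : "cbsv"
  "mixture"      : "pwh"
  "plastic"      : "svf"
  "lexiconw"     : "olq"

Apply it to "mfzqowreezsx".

ptuc

Looking at the pairs, the operation is to keep one character in every 3, starting at position 1 (positions 1st, 4th, 7th, ...), then shift every letter 3 places forward in the alphabet (wrapping around).
Starting from "mfzqowreezsx": after the first operation, "mqrz"; after the second, "ptuc".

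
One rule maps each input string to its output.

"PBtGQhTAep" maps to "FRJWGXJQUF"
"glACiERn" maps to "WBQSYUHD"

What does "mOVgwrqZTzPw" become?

CELWMHGPJPFM

The pattern: shift every letter 10 places backward in the alphabet (wrapping around), then convert every letter to uppercase.
Applying both steps to "mOVgwrqZTzPw": "cELwmhgPJpFm", then "CELWMHGPJPFM".
(Check on "glACiERn": → "wbQSyUHd" → "WBQSYUHD" ✓)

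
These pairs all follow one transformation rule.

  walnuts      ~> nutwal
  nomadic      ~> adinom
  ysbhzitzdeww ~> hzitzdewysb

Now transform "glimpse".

mpsgli

The pattern: delete the last character, then move the first 3 characters to the end (rotate left by 3).
Applying that to "glimpse" gives "mpsgli".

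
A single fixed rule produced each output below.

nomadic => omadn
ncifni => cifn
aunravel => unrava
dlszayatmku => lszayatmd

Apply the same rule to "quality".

The transformation: delete the last 2 characters, then move the first character to the end.
Working it through for "quality": intermediate "quali", final "ualiq".

ualiq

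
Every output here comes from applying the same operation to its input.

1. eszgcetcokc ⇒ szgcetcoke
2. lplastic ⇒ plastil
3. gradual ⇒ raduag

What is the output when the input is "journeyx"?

Rule — delete the last character, then move the first character to the end.
So "journeyx" becomes "ourneyj".
(Check on "gradual": → "gradua" → "raduag" ✓)

ourneyj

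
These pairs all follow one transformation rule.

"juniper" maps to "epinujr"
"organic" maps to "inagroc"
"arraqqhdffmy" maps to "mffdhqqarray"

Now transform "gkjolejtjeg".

Looking at the pairs, the operation is to reverse the string, then move the first character to the end.
"gkjolejtjeg" → "gejtjelojkg" → "ejtjelojkgg".
(Check on "organic": → "cinagro" → "inagroc" ✓)

ejtjelojkgg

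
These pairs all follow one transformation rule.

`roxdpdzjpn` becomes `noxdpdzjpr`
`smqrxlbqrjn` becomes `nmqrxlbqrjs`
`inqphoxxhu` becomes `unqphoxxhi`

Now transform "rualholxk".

The pattern: swap the first and last characters.
Applying that to "rualholxk" gives "kualholxr".

kualholxr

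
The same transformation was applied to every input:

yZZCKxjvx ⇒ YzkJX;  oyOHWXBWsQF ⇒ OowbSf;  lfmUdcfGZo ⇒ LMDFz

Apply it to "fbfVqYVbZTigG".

FFQvzIg

The pattern: flip the case of every letter, then keep every other character starting from the first (positions 1st, 3rd, 5th, ...).
Applying both steps to "fbfVqYVbZTigG": "FBFvQyvBztIGg", then "FFQvzIg".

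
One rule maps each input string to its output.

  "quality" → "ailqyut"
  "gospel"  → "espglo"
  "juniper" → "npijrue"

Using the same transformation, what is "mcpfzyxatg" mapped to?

xzymgctpaf

The pattern: take characters alternately from the front and the back (1st, last, 2nd, 2nd-last, ...), then move the last 3 characters to the front (rotate right by 3).
Applying both steps to "mcpfzyxatg": "mgctpafxzy", then "xzymgctpaf".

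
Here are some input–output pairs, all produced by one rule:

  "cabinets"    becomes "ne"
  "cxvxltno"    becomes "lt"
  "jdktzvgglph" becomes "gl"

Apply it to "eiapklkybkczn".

What's happening: move the last 2 characters to the front (rotate right by 2), then keep only the last 2 characters.
"eiapklkybkczn" → "zneiapklkybkc" → "kc".

kc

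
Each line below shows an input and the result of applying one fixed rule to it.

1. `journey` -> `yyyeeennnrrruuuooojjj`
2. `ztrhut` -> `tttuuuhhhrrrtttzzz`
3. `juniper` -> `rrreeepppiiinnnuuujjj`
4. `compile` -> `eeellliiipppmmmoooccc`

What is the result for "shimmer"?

In each case the input is transformed by: reverse the string, then repeat every character 3 times.
Applying both steps to "shimmer": "remmihs", then "rrreeemmmmmmiiihhhsss".

rrreeemmmmmmiiihhhsss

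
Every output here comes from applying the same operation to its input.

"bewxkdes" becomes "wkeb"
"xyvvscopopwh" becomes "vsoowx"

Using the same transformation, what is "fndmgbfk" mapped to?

dgff

The transformation: move the first character to the end, then keep every other character starting from the second (positions 2nd, 4th, 6th, ...).
For "fndmgbfk" the result is "dgff".
(Check on "bewxkdes": → "ewxkdesb" → "wkeb" ✓)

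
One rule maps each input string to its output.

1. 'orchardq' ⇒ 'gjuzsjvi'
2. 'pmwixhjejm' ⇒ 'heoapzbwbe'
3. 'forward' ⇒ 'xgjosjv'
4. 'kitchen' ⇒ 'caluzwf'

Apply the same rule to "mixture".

Looking at the pairs, the operation is to shift every letter 8 places backward in the alphabet (wrapping around).
For "mixture" the result is "eaplmjw".

eaplmjw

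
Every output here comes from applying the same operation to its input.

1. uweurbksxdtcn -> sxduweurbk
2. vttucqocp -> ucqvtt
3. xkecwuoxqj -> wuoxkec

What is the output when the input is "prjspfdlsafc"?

What's happening: delete the last 3 characters, then move the last 3 characters to the front (rotate right by 3).
Starting from "prjspfdlsafc": after the first operation, "prjspfdls"; after the second, "dlsprjspf".

dlsprjspf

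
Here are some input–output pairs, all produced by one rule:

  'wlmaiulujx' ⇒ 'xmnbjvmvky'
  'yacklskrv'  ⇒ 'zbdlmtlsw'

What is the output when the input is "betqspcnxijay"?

What's happening: shift every letter 1 place forward in the alphabet (wrapping around).
So "betqspcnxijay" becomes "cfurtqdoyjkbz".

cfurtqdoyjkbz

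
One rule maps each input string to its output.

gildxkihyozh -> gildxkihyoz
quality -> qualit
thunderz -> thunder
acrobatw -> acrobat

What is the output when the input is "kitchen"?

Each output is the input with this applied: delete the last character.
On "kitchen" that produces "kitche".

kitche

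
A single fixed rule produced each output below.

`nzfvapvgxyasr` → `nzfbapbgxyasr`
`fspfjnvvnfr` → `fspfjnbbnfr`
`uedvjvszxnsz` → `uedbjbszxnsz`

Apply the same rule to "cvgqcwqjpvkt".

cbgqcwqjpbkt

Looking at the pairs, the operation is to replace every "v" with "b".
For "cvgqcwqjpvkt" the result is "cbgqcwqjpbkt".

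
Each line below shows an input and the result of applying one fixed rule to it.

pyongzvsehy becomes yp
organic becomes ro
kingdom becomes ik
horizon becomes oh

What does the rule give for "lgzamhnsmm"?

The pattern: swap each adjacent pair of characters (1↔2, 3↔4, ...), then keep only the first 2 characters.
Starting from "lgzamhnsmm": after the first operation, "glazhmsnmm"; after the second, "gl".

gl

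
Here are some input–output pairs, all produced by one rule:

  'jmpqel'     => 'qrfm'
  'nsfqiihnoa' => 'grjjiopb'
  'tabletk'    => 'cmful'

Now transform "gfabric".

bcsjd

What's happening: shift every letter 1 place forward in the alphabet (wrapping around), then delete the first 2 characters.
Starting from "gfabric": after the first operation, "hgbcsjd"; after the second, "bcsjd".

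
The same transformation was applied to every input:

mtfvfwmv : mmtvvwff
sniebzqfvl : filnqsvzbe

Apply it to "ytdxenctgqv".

Looking at the pairs, the operation is to sort the characters into alphabetical order, then move the first 2 characters to the end (rotate left by 2).
Starting from "ytdxenctgqv": after the first operation, "cdegnqttvxy"; after the second, "egnqttvxycd".

egnqttvxycd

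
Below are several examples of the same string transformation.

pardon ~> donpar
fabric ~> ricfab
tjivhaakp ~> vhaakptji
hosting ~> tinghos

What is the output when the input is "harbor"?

Looking at the pairs, the operation is to move the first 3 characters to the end (rotate left by 3).
Applying that to "harbor" gives "borhar".

borhar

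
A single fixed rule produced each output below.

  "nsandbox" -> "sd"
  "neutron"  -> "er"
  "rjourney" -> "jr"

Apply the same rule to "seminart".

The transformation: move the last character to the front, then keep one character in every 3, starting at position 3 (positions 3rd, 6th, 9th, ...).
For "seminart", step one produces "tseminar"; step two turns that into "en".
(Check on "neutron": → "nneutro" → "er" ✓)

en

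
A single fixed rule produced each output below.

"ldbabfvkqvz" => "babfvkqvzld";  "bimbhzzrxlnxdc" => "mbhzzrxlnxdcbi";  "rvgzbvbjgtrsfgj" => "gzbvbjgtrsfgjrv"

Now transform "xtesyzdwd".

esyzdwdxt

What's happening: move the first 2 characters to the end (rotate left by 2).
Doing the same to "xtesyzdwd": "esyzdwdxt".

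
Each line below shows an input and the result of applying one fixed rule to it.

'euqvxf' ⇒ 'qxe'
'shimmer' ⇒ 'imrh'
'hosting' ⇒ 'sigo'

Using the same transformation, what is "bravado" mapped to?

The rule is to move the first 2 characters to the end (rotate left by 2), then keep every other character starting from the first (positions 1st, 3rd, 5th, ...).
Applying both steps to "bravado": "avadobr", then "aaor".
(Check on "shimmer": → "immersh" → "imrh" ✓)

aaor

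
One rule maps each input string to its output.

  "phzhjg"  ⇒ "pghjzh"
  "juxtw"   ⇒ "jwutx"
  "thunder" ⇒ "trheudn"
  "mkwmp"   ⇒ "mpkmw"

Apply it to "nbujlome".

nebmuojl

Each output is the input with this applied: take characters alternately from the front and the back (1st, last, 2nd, 2nd-last, ...).
So "nbujlome" becomes "nebmuojl".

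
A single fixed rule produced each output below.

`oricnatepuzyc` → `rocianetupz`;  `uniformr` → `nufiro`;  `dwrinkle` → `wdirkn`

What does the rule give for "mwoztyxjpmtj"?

Looking at the pairs, the operation is to delete the last 2 characters, then swap each adjacent pair of characters (1↔2, 3↔4, ...).
"mwoztyxjpmtj" → "wmzoytjxmp".
(Check on "oricnatepuzyc": → "oricnatepuz" → "rocianetupz" ✓)

wmzoytjxmp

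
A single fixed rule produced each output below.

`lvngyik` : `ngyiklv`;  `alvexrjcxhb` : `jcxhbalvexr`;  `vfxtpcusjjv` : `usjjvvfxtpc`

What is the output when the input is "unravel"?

ravelun

Each output is the input with this applied: move the last 3 characters to the front (rotate right by 3), then move the last 2 characters to the front (rotate right by 2).
For "unravel", step one produces "velunra"; step two turns that into "ravelun".
(Check on "vfxtpcusjjv": → "jjvvfxtpcus" → "usjjvvfxtpc" ✓)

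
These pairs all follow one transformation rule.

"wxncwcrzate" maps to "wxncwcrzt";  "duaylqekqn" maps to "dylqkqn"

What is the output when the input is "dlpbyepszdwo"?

The rule is to remove every vowel.
Applying that to "dlpbyepszdwo" gives "dlpbypszdw".

dlpbypszdw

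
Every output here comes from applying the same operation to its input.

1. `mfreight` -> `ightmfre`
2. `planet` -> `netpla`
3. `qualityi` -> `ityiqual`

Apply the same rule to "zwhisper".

sperzwhi

The transformation: swap the front and back halves of the string.
So "zwhisper" becomes "sperzwhi".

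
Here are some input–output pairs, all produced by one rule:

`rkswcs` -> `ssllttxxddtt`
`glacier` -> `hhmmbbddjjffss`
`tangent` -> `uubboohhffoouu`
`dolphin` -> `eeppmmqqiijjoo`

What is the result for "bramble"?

Each output is the input with this applied: double every character, then shift every letter 1 place forward in the alphabet (wrapping around).
Working it through for "bramble": intermediate "bbrraammbbllee", final "ccssbbnnccmmff".

ccssbbnnccmmff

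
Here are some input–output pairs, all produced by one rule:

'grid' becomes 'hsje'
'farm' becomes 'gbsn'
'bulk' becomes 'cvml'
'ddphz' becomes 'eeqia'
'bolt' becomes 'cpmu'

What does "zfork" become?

Each output is the input with this applied: shift every letter 1 place forward in the alphabet (wrapping around).
Applying that to "zfork" gives "agpsl".

agpsl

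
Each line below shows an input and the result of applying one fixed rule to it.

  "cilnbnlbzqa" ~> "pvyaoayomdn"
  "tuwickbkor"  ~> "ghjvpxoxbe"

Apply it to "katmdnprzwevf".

xngzqacemjris

What's happening: shift every letter 13 places forward in the alphabet (wrapping around) — i.e. ROT13.
Applying that to "katmdnprzwevf" gives "xngzqacemjris".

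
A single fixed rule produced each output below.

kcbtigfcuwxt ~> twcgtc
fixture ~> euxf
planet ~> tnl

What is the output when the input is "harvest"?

The rule is to reverse the string, then keep every other character starting from the first (positions 1st, 3rd, 5th, ...).
Starting from "harvest": after the first operation, "tsevrah"; after the second, "terh".

terh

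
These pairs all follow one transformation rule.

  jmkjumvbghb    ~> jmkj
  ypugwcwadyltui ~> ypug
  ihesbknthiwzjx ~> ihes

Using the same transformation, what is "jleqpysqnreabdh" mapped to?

jleq

The transformation: keep only the first 4 characters.
So "jleqpysqnreabdh" becomes "jleq".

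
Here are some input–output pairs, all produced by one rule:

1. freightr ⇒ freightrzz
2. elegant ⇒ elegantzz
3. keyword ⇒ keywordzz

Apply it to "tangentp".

Rule — append "zz".
Applying that to "tangentp" gives "tangentpzz".

tangentpzz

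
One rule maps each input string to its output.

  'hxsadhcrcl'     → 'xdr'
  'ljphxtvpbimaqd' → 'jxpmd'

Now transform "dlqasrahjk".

What's happening: keep one character in every 3, starting at position 2 (positions 2nd, 5th, 8th, ...).
For "dlqasrahjk" the result is "lsh".

lsh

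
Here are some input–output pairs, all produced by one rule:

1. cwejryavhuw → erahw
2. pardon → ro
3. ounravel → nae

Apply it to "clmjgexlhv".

mgxh

What's happening: keep every other character starting from the first (positions 1st, 3rd, 5th, ...), then delete the first character.
For "clmjgexlhv", step one produces "cmgxh"; step two turns that into "mgxh".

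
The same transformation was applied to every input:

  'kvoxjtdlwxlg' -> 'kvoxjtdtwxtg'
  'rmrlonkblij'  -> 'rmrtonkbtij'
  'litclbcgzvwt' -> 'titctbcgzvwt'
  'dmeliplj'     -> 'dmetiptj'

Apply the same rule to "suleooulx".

suteooutx

Rule — replace every "l" with "t".
"suleooulx" → "suteooutx".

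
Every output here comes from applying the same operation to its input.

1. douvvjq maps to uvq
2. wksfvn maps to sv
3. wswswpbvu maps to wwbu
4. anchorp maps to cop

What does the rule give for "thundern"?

The transformation: delete the first character, then keep every other character starting from the second (positions 2nd, 4th, 6th, ...).
So "thundern" becomes "udr".

udr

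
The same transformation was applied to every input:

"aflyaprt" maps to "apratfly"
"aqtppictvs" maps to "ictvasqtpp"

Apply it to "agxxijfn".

Each output is the input with this applied: swap the first and last characters, then swap the front and back halves of the string.
Applying both steps to "agxxijfn": "ngxxijfa", then "ijfangxx".

ijfangxx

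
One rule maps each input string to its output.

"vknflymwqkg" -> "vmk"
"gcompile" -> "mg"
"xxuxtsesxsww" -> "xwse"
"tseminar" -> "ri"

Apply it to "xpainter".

The transformation: sort the characters into reverse alphabetical order, then keep one character in every 3, starting at position 3 (positions 3rd, 6th, 9th, ...).
For "xpainter" the result is "ri".

ri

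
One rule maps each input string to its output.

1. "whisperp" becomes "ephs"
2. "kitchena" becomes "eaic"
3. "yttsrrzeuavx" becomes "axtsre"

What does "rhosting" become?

ighs

What's happening: keep every other character starting from the second (positions 2nd, 4th, 6th, ...), then move the last 2 characters to the front (rotate right by 2).
On "rhosting": the first step gives "hsig", and the second then gives "ighs".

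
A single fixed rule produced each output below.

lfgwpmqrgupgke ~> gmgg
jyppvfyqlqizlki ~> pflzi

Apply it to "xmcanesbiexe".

ceie

Each output is the input with this applied: keep one character in every 3, starting at position 3 (positions 3rd, 6th, 9th, ...).
So "xmcanesbiexe" becomes "ceie".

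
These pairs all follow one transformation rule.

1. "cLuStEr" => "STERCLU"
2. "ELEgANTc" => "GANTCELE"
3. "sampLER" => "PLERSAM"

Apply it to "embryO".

The transformation: move the first 3 characters to the end (rotate left by 3), then convert every letter to uppercase.
For "embryO", step one produces "ryOemb"; step two turns that into "RYOEMB".

RYOEMB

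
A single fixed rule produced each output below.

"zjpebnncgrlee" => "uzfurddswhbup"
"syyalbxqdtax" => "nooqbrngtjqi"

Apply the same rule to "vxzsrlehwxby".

The pattern: swap the first and last characters, then shift every letter 10 places backward in the alphabet (wrapping around).
Working it through for "vxzsrlehwxby": intermediate "yxzsrlehwxbv", final "onpihbuxmnrl".

onpihbuxmnrl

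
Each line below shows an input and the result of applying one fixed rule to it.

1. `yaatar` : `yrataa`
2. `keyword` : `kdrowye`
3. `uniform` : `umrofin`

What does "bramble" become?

belbmar

What's happening: reverse the string, then move the last character to the front.
"bramble" → "elbmarb" → "belbmar".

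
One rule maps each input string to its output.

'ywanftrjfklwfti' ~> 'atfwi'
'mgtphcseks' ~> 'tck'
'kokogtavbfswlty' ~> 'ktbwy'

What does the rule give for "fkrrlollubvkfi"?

rouk

Rule — keep one character in every 3, starting at position 3 (positions 3rd, 6th, 9th, ...).
"fkrrlollubvkfi" → "rouk".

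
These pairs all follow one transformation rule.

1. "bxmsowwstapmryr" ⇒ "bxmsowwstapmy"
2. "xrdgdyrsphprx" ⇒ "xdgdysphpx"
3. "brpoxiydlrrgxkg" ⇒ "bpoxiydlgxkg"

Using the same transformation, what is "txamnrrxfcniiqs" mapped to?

What's happening: remove every "r".
On "txamnrrxfcniiqs" that produces "txamnxfcniiqs".

txamnxfcniiqs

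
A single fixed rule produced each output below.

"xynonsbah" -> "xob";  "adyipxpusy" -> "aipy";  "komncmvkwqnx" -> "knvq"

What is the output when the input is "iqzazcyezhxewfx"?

iayhw

What's happening: keep one character in every 3, starting at position 1 (positions 1st, 4th, 7th, ...).
On "iqzazcyezhxewfx" that produces "iayhw".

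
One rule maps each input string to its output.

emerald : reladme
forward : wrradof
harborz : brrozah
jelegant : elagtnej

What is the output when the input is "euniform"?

Looking at the pairs, the operation is to swap each adjacent pair of characters (1↔2, 3↔4, ...), then move the first 2 characters to the end (rotate left by 2).
Starting from "euniform": after the first operation, "ueinofmr"; after the second, "inofmrue".
(Check on "jelegant": → "ejelagtn" → "elagtnej" ✓)

inofmrue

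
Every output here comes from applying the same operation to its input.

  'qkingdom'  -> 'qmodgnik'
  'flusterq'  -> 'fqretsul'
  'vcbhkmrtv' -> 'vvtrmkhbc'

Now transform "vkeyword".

Rule — reverse the string, then move the last character to the front.
On "vkeyword": the first step gives "drowyekv", and the second then gives "vdrowyek".

vdrowyek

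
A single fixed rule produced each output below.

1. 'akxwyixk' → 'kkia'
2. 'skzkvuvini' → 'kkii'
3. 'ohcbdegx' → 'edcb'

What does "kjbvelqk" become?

What's happening: sort the characters into reverse alphabetical order, then keep only the last 4 characters.
"kjbvelqk" → "kjeb".
(Check on "akxwyixk": → "yxxwkkia" → "kkia" ✓)

kjeb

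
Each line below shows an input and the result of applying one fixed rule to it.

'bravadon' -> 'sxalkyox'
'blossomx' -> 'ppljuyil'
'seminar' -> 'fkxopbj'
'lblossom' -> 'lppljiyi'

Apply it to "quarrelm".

oobijnrx

What's happening: move the first 3 characters to the end (rotate left by 3), then shift every letter 3 places backward in the alphabet (wrapping around).
"quarrelm" → "rrelmqua" → "oobijnrx".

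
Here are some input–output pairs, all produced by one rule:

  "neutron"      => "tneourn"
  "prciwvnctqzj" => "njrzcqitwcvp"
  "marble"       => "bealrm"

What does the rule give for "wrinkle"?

Rule — take characters alternately from the front and the back (1st, last, 2nd, 2nd-last, ...), then swap the first and last characters.
Applying both steps to "wrinkle": "werlikn", then "nerlikw".
(Check on "prciwvnctqzj": → "pjrzcqitwcvn" → "njrzcqitwcvp" ✓)

nerlikw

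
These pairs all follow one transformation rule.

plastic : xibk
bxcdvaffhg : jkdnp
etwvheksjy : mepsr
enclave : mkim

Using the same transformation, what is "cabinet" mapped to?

kjvb

The rule is to keep every other character starting from the first (positions 1st, 3rd, 5th, ...), then shift every letter 8 places forward in the alphabet (wrapping around).
Working it through for "cabinet": intermediate "cbnt", final "kjvb".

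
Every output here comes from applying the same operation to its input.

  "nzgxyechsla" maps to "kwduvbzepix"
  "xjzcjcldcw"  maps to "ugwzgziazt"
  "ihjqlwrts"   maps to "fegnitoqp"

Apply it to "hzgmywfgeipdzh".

ewdjvtcdbfmawe

Each output is the input with this applied: shift every letter 3 places backward in the alphabet (wrapping around).
So "hzgmywfgeipdzh" becomes "ewdjvtcdbfmawe".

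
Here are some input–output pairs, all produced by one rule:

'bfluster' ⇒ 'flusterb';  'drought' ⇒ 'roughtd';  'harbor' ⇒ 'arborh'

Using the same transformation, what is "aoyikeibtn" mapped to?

oyikeibtna

The transformation: move the first character to the end.
Doing the same to "aoyikeibtn": "oyikeibtna".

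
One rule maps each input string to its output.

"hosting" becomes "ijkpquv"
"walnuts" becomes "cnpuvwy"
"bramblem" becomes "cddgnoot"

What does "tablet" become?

cdgnvv

What's happening: sort the characters into alphabetical order, then shift every letter 2 places forward in the alphabet (wrapping around).
"tablet" → "abeltt" → "cdgnvv".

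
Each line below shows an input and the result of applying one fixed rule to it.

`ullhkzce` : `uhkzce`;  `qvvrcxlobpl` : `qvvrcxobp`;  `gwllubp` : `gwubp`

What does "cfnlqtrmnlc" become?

cfnqtrmnc

The transformation: remove every "l".
Applying that to "cfnlqtrmnlc" gives "cfnqtrmnc".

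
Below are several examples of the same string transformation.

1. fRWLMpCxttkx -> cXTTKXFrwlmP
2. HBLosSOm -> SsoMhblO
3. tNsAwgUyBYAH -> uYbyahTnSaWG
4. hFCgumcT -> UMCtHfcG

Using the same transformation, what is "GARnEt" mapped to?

NeTgar

What's happening: flip the case of every letter, then swap the front and back halves of the string.
Doing the same to "GARnEt": "NeTgar".
(Check on "fRWLMpCxttkx": → "FrwlmPcXTTKX" → "cXTTKXFrwlmP" ✓)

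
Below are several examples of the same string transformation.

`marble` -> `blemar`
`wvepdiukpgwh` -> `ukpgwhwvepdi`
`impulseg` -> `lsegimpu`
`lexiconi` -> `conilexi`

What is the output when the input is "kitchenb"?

henbkitc

Rule — swap the front and back halves of the string.
On "kitchenb" that produces "henbkitc".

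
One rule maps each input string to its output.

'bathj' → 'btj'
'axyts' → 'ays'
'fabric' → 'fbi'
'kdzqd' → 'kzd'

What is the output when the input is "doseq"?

The transformation: keep every other character starting from the first (positions 1st, 3rd, 5th, ...).
Doing the same to "doseq": "dsq".

dsq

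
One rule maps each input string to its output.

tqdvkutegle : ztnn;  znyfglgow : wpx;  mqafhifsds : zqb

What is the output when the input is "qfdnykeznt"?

The transformation: shift every letter 9 places forward in the alphabet (wrapping around), then keep one character in every 3, starting at position 2 (positions 2nd, 5th, 8th, ...).
Applying both steps to "qfdnykeznt": "zomwhtniwc", then "ohi".

ohi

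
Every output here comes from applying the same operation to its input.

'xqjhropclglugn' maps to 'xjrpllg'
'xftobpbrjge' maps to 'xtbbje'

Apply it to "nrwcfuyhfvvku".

What's happening: keep every other character starting from the first (positions 1st, 3rd, 5th, ...).
For "nrwcfuyhfvvku" the result is "nwfyfvu".

nwfyfvu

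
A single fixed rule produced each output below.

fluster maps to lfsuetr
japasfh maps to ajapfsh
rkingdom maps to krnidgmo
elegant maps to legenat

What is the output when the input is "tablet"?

Rule — swap each adjacent pair of characters (1↔2, 3↔4, ...).
So "tablet" becomes "atlbte".

atlbte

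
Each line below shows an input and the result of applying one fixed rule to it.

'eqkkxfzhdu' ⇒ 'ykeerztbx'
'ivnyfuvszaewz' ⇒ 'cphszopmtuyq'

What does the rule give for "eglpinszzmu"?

yafjchmttg

The transformation: shift every letter 6 places backward in the alphabet (wrapping around), then delete the last character.
So "eglpinszzmu" becomes "yafjchmttg".
(Check on "eqkkxfzhdu": → "ykeerztbxo" → "ykeerztbx" ✓)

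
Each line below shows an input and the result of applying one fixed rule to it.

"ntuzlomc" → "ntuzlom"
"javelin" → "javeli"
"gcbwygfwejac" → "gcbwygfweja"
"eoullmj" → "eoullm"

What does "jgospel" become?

Looking at the pairs, the operation is to delete the last character.
On "jgospel" that produces "jgospe".

jgospe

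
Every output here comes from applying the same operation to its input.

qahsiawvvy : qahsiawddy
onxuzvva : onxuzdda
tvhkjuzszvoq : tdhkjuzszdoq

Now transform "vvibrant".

Looking at the pairs, the operation is to replace every "v" with "d".
Doing the same to "vvibrant": "ddibrant".

ddibrant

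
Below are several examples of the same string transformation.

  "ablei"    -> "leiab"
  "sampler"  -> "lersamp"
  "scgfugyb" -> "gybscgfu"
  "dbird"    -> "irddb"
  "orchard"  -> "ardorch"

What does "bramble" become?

What's happening: move the last 3 characters to the front (rotate right by 3).
On "bramble" that produces "blebram".

blebram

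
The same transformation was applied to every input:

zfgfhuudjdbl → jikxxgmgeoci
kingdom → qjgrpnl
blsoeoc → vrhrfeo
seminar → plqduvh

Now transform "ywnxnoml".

Rule — shift every letter 3 places forward in the alphabet (wrapping around), then move the first 2 characters to the end (rotate left by 2).
Applying both steps to "ywnxnoml": "bzqaqrpo", then "qaqrpobz".
(Check on "blsoeoc": → "eovrhrf" → "vrhrfeo" ✓)

qaqrpobz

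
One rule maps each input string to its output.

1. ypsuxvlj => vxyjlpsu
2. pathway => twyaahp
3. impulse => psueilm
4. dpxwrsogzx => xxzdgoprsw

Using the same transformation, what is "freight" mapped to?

irtefgh

Looking at the pairs, the operation is to sort the characters into alphabetical order, then move the last 3 characters to the front (rotate right by 3).
Starting from "freight": after the first operation, "efghirt"; after the second, "irtefgh".
(Check on "dpxwrsogzx": → "dgoprswxxz" → "xxzdgoprsw" ✓)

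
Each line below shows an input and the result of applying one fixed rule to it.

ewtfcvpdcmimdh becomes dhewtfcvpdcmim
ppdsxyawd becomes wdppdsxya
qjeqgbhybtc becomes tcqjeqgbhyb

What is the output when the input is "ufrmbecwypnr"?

nrufrmbecwyp

The pattern: move the last 2 characters to the front (rotate right by 2).
Doing the same to "ufrmbecwypnr": "nrufrmbecwyp".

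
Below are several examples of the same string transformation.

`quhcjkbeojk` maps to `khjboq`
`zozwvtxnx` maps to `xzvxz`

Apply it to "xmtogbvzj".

jtgvx

The transformation: swap the first and last characters, then keep every other character starting from the first (positions 1st, 3rd, 5th, ...).
Starting from "xmtogbvzj": after the first operation, "jmtogbvzx"; after the second, "jtgvx".
(Check on "zozwvtxnx": → "xozwvtxnz" → "xzvxz" ✓)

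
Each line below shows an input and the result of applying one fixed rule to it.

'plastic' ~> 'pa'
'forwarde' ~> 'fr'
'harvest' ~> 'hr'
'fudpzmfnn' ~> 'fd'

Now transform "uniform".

Rule — keep every other character starting from the first (positions 1st, 3rd, 5th, ...), then keep only the first 2 characters.
Applying that to "uniform" gives "ui".

ui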